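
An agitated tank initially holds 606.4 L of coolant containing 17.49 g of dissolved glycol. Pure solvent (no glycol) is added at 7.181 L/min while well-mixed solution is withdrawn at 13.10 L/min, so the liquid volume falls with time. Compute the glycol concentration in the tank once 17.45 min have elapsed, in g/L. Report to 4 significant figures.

0.02300 g/L

Let m(t) be the amount of glycol. Volume: V(t) = V₀ + (Q_in − Q_out) t = 606.4 − 5.91900 t; V(17.45) = 503.113 L.
Solute balance: dm/dt = 0 − Q_out C = −Q_out m/V(t).
Separate: dm/m = −Q_out dt/V(t) ⇒ ln(m/m₀) = −(Q_out/(Q_in−Q_out)) ln(V/V₀).
m = m₀ (V₀/V)^(Q_out/(Q_in−Q_out)) = 17.49 × (606.4/503.113)^(-2.21321) = 11.5695 g.
C = m/V = 11.5695/503.113 = 0.0229957 g/L.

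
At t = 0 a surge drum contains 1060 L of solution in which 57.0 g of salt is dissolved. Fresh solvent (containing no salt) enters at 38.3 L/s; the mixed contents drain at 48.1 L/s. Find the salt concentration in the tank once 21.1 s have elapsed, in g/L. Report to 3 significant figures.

0.0230 g/L

Let m(t) be the amount of salt. Volume: V(t) = V₀ + (Q_in − Q_out) t = 1060 − 9.8000 t; V(21.1) = 853.22 L.
No salt enters, so dm/dt = −Q_out · (m/V).
Separate: dm/m = −Q_out dt/V(t) ⇒ ln(m/m₀) = −(Q_out/(Q_in−Q_out)) ln(V/V₀).
m = m₀ (V₀/V)^(Q_out/(Q_in−Q_out)) = 57.0 × (1060/853.22)^(-4.9082) = 19.647 g.
C = m/V = 19.647/853.22 = 0.023027 g/L.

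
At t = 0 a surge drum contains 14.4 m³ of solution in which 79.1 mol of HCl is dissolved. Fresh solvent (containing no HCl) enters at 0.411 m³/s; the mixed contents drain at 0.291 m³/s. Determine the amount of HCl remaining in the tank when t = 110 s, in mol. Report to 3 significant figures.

16.3 mol

Total volume: dV/dt = Q_in − Q_out = 0.12000 m³/s, so V(t) = 14.4 + 0.12000 t and V(110) = 27.600 m³.
No HCl enters, so dm/dt = −Q_out · (m/V).
Separate: dm/m = −Q_out dt/V(t) ⇒ ln(m/m₀) = −(Q_out/(Q_in−Q_out)) ln(V/V₀).
m = m₀ (V₀/V)^(Q_out/(Q_in−Q_out)) = 79.1 × (14.4/27.600)^(2.4250) = 16.331 mol.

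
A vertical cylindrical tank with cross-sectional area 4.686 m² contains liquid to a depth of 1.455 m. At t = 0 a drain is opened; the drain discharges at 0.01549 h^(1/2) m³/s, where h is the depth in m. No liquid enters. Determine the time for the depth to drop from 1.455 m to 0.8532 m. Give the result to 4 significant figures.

171.0 s

A dh/dt = −Q_out = −0.01549 √h.
∫ h^(−1/2) dh = −(0.01549/A) ∫ dt, giving 2√h = 2√h₀ − (0.01549/A) t.
t = 2A(√h₀ − √h)/0.01549 = 2·4.686·(√1.455 − √0.8532)/0.01549
  = 9.37200 × (1.20623 − 0.923688) / 0.01549 = 170.950 s.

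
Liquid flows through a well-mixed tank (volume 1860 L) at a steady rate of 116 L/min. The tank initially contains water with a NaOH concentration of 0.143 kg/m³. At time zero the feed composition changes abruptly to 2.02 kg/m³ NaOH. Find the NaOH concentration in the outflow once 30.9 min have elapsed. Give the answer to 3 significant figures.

1.75 kg/m³

Species balance on the tank: V dC/dt = Q(C_in − C).
Time constant τ = V/Q = 1860/116 = 16.034 min.
Solution: C(t) = C_in + (C₀ − C_in) e^(−t/τ).
C(30.9) = 2.02 + (0.143 − 2.02)·e^(−30.9/16.034) = 2.02 + (-1.8770)·0.14557 = 1.7468 kg/m³.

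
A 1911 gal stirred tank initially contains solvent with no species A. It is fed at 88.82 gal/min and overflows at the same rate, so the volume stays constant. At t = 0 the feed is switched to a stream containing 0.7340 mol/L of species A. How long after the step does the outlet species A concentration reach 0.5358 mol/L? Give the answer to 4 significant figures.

Unsteady species balance (constant V, well mixed): V dC/dt = Q(C_in − C), so τ = V/Q = 21.5154 min.
C(t) = C_in + (C₀ − C_in) e^(−t/τ). Set C = 0.5358 and solve for t:
e^(−t/τ) = (C − C_in)/(C₀ − C_in) = (0.5358 − 0.7340)/(0 − 0.7340) = 0.270027
t = −τ ln(…) = 21.5154 × 1.30923 = 28.1687 min.

28.17 min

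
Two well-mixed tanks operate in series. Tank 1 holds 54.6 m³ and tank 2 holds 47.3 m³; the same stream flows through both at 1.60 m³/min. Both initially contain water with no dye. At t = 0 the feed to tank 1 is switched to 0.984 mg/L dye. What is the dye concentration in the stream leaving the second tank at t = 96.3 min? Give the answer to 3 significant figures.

0.792 mg/L

Each tank obeys Vᵢ dCᵢ/dt = Q(Cᵢ₋₁ − Cᵢ), so τᵢ = Vᵢ/Q.
τ₁ = 54.6/1.60 = 34.125 min; τ₂ = 47.3/1.60 = 29.562 min.
Solving the cascade with C₁(0)=C₂(0)=0 gives C₂(t) = C_in[1 − (τ₁ e^(−t/τ₁) − τ₂ e^(−t/τ₂))/(τ₁ − τ₂)].
At t = 96.3: e^(−t/τ₁) = 0.059488, e^(−t/τ₂) = 0.038484.
C₂ = 0.984·[1 − (34.125·0.059488 − 29.562·0.038484)/(4.5625)] = 0.984·0.80442 = 0.79155 mg/L.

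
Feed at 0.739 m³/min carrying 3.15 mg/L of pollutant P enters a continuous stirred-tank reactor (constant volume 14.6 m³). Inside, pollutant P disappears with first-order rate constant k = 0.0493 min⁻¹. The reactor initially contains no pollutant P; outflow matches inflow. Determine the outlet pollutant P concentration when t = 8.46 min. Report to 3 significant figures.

Accumulation = in − out − consumed: V dC/dt = Q C_in − Q C − k V C.
dC/dt = (Q/V) C_in − (Q/V + k) C; effective rate a = Q/V + k = 0.050616 + 0.0493 = 0.099916 min⁻¹.
C_ss = Q C_in/(Q + kV) = 1.5958 mg/L; C(t) = C_ss + (C₀ − C_ss) e^(−a t).
C(8.46) = 1.5958 + (-1.5958)·e^(−0.099916·8.46) = 1.5958 + (-1.5958)·0.42943 = 0.91049 mg/L.

0.910 mg/L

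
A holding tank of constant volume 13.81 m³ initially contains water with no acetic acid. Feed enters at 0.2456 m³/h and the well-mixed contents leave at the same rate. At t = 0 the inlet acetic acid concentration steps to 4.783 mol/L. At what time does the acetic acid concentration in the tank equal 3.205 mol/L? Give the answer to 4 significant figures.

62.35 h

Species balance: V dC/dt = Q(C_in − C) ⇒ τ = V/Q = 56.2296 h.
C(t) = C_in + (C₀ − C_in) e^(−t/τ). Set C = 3.205 and solve for t:
e^(−t/τ) = (C − C_in)/(C₀ − C_in) = (3.205 − 4.783)/(0 − 4.783) = 0.329918
t = −τ ln(…) = 56.2296 × 1.10891 = 62.3536 h.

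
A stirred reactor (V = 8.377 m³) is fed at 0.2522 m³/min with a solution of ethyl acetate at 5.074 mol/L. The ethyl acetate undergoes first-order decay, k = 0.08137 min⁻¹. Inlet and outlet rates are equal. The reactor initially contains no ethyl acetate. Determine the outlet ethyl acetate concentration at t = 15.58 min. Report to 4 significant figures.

V dC/dt = Q(C_in − C) − k V C.
This is linear with rate a = Q/V + k = 0.111476 min⁻¹.
C_ss = Q C_in/(Q + kV) = 1.37033 mol/L; C(t) = C_ss + (C₀ − C_ss) e^(−a t).
C(15.58) = 1.37033 + (-1.37033)·e^(−0.111476·15.58) = 1.37033 + (-1.37033)·0.176083 = 1.12904 mol/L.

1.129 mol/L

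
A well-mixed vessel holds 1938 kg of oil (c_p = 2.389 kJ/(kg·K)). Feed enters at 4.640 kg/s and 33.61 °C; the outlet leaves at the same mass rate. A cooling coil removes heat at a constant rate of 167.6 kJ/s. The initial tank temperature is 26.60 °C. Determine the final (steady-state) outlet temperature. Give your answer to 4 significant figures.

18.49 °C

Heat balance on the well-mixed liquid: M c_p dT/dt = ṁ c_p (T_in − T) − 167.6.
At steady state dT/dt = 0 ⇒ T_ss = T_in − Q̇/(ṁ c_p) = 33.61 − 167.6/(4.640·2.389) = 18.4904 °C.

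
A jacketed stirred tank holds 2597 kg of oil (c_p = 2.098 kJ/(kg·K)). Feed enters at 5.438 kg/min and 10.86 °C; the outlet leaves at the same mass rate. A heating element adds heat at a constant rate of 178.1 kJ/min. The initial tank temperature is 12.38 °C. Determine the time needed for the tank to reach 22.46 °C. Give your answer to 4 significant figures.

600.1 min

M c_p dT/dt = ṁ c_p (T_in − T) + Q̇.
τ = M/ṁ = 477.565 min; T_ss = T_in + Q̇/(ṁ c_p) = 26.4706 °C.
T(t) = T_ss + (T₀ − T_ss) e^(−t/τ). Set T = 22.46:
e^(−t/τ) = (22.46 − 26.4706)/(12.38 − 26.4706) = 0.284629
t = −477.565 · ln(0.284629) = 600.094 min.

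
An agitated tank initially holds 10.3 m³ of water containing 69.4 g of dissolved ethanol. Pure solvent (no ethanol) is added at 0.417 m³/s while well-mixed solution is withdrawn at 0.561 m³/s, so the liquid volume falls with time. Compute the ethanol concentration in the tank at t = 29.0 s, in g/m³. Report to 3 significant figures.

1.49 g/m³

Let m(t) be the amount of ethanol. Volume: V(t) = V₀ + (Q_in − Q_out) t = 10.3 − 0.14400 t; V(29.0) = 6.1240 m³.
Species balance (pure solvent in): dm/dt = −Q_out · m/V(t).
Separate: dm/m = −Q_out dt/V(t) ⇒ ln(m/m₀) = −(Q_out/(Q_in−Q_out)) ln(V/V₀).
m = m₀ (V₀/V)^(Q_out/(Q_in−Q_out)) = 69.4 × (10.3/6.1240)^(-3.8958) = 9.1553 g.
C = m/V = 9.1553/6.1240 = 1.4950 g/m³.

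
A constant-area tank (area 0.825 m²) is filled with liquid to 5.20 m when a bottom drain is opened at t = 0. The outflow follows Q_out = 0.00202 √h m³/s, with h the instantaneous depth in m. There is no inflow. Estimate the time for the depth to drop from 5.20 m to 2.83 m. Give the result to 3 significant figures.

A dh/dt = −Q_out = −0.00202 √h.
∫ h^(−1/2) dh = −(0.00202/A) ∫ dt, giving 2√h = 2√h₀ − (0.00202/A) t.
t = 2A(√h₀ − √h)/0.00202 = 2·0.825·(√5.20 − √2.83)/0.00202
  = 1.6500 × (2.2804 − 1.6823) / 0.00202 = 488.54 s.

489 s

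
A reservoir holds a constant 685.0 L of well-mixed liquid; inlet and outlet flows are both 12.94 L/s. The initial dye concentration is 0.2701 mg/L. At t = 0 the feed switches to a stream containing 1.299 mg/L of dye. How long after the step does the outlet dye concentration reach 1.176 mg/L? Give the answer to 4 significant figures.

112.4 s

Species balance: V dC/dt = Q(C_in − C) ⇒ τ = V/Q = 52.9366 s.
C(t) = C_in + (C₀ − C_in) e^(−t/τ). Set C = 1.176 and solve for t:
e^(−t/τ) = (C − C_in)/(C₀ − C_in) = (1.176 − 1.299)/(0.2701 − 1.299) = 0.119545
t = −τ ln(…) = 52.9366 × 2.12406 = 112.441 s.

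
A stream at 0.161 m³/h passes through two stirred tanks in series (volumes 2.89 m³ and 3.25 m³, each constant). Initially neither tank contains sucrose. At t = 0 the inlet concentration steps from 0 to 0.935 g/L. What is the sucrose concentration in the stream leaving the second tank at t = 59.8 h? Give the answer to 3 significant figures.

Each tank obeys Vᵢ dCᵢ/dt = Q(Cᵢ₋₁ − Cᵢ), so τᵢ = Vᵢ/Q.
τ₁ = 2.89/0.161 = 17.950 h; τ₂ = 3.25/0.161 = 20.186 h.
Solving the cascade with C₁(0)=C₂(0)=0 gives C₂(t) = C_in[1 − (τ₁ e^(−t/τ₁) − τ₂ e^(−t/τ₂))/(τ₁ − τ₂)].
At t = 59.8: e^(−t/τ₁) = 0.035742, e^(−t/τ₂) = 0.051695.
C₂ = 0.935·[1 − (17.950·0.035742 − 20.186·0.051695)/(-2.2360)] = 0.935·0.82024 = 0.76693 g/L.

0.767 g/L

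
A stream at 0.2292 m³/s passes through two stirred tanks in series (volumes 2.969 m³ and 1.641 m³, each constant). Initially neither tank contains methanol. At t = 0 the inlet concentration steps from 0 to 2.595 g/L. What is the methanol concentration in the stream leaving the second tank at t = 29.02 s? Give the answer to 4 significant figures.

Time constants: τᵢ = Vᵢ/Q for each well-mixed tank.
τ₁ = 2.969/0.2292 = 12.9538 s; τ₂ = 1.641/0.2292 = 7.15969 s.
Tank 1: C₁ = C_in(1 − e^(−t/τ₁)). Tank 2 (τ₁ ≠ τ₂): C₂ = C_in[1 − (τ₁ e^(−t/τ₁) − τ₂ e^(−t/τ₂))/(τ₁ − τ₂)].
At t = 29.02: e^(−t/τ₁) = 0.106429, e^(−t/τ₂) = 0.0173658.
C₂ = 2.595·[1 − (12.9538·0.106429 − 7.15969·0.0173658)/(5.79407)] = 2.595·0.783516 = 2.03322 g/L.

2.033 g/L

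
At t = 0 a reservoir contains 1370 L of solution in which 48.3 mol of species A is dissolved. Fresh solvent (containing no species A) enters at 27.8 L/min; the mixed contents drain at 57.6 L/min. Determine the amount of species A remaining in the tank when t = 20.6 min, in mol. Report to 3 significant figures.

15.3 mol

Let m(t) be the amount of species A. Volume: V(t) = V₀ + (Q_in − Q_out) t = 1370 − 29.800 t; V(20.6) = 756.12 L.
Species balance (pure solvent in): dm/dt = −Q_out · m/V(t).
Separate: dm/m = −Q_out dt/V(t) ⇒ ln(m/m₀) = −(Q_out/(Q_in−Q_out)) ln(V/V₀).
m = m₀ (V₀/V)^(Q_out/(Q_in−Q_out)) = 48.3 × (1370/756.12)^(-1.9329) = 15.311 mol.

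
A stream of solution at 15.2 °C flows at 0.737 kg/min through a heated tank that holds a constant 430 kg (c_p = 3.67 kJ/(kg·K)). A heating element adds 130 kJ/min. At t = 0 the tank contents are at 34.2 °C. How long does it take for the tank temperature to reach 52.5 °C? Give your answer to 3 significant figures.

580 min

First-law balance (no shaft work): M c_p dT/dt = ṁ c_p (T_in − T) + 130.
τ = M/ṁ = 583.45 min; T_ss = T_in + Q̇/(ṁ c_p) = 63.263 °C.
T(t) = T_ss + (T₀ − T_ss) e^(−t/τ). Set T = 52.5:
e^(−t/τ) = (52.5 − 63.263)/(34.2 − 63.263) = 0.37033
t = −583.45 · ln(0.37033) = 579.57 min.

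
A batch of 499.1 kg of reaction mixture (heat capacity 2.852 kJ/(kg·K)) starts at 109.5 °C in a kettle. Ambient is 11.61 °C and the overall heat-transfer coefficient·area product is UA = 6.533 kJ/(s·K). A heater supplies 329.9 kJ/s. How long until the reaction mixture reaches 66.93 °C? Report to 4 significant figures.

Lumped-capacitance energy balance: M c_p dT/dt = UA(T_amb − T) + Q̇.
τ = M c_p/UA = 217.884 s; T_ss = T_amb + Q̇/UA = 11.61 + 329.9/6.533 = 62.1075 °C.
T(t) = T_ss + (T₀ − T_ss)e^(−t/τ); set T = 66.93:
t = −τ ln[(T − T_ss)/(T₀ − T_ss)] = −217.884 · ln(0.101757) = 497.900 s.

497.9 s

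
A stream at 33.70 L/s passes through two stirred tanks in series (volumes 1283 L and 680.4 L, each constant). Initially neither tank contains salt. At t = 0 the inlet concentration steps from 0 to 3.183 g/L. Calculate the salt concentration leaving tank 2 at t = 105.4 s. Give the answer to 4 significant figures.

Each tank obeys Vᵢ dCᵢ/dt = Q(Cᵢ₋₁ − Cᵢ), so τᵢ = Vᵢ/Q.
τ₁ = 1283/33.70 = 38.0712 s; τ₂ = 680.4/33.70 = 20.1899 s.
Tank 1: C₁ = C_in(1 − e^(−t/τ₁)). Tank 2 (τ₁ ≠ τ₂): C₂ = C_in[1 − (τ₁ e^(−t/τ₁) − τ₂ e^(−t/τ₂))/(τ₁ − τ₂)].
At t = 105.4: e^(−t/τ₁) = 0.0627563, e^(−t/τ₂) = 0.00540501.
C₂ = 3.183·[1 − (38.0712·0.0627563 − 20.1899·0.00540501)/(17.8813)] = 3.183·0.872488 = 2.77713 g/L.

2.777 g/L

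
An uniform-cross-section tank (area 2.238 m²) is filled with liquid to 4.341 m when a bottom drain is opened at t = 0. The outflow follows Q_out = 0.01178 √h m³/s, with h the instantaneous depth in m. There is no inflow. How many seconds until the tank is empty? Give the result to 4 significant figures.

A dh/dt = −Q_out = −0.01178 √h.
∫ h^(−1/2) dh = −(0.01178/A) ∫ dt, giving 2√h = 2√h₀ − (0.01178/A) t.
Tank is empty when √h = 0: t_empty = 2A√h₀/0.01178.
t_empty = 2·2.238·√4.341/0.01178 = 4.47600·2.08351/0.01178 = 791.662 s.

791.7 s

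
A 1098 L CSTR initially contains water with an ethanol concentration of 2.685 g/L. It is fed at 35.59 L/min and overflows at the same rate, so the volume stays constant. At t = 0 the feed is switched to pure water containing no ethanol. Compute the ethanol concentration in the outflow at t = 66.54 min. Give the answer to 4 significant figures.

Accumulation = in − out for the solute gives V dC/dt = Q(C_in − C).
So dC/dt = (C_in − C)/τ with τ = V/Q = 1098/35.59 = 30.8514 min.
C approaches C_in exponentially: C(t) = C_in + (C₀ − C_in) e^(−t/τ).
C(66.54) = 0 + (2.685 − 0)·e^(−66.54/30.8514) = 0 + (2.68500)·0.115696 = 0.310643 g/L.

0.3106 g/L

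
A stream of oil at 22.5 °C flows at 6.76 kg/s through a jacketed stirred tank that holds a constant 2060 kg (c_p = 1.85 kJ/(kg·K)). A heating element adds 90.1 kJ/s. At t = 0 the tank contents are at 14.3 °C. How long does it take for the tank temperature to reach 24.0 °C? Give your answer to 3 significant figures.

M c_p dT/dt = ṁ c_p (T_in − T) + Q̇.
τ = M/ṁ = 304.73 s; T_ss = T_in + Q̇/(ṁ c_p) = 29.705 °C.
T(t) = T_ss + (T₀ − T_ss) e^(−t/τ). Set T = 24.0:
e^(−t/τ) = (24.0 − 29.705)/(14.3 − 29.705) = 0.37032
t = −304.73 · ln(0.37032) = 302.72 s.

303 s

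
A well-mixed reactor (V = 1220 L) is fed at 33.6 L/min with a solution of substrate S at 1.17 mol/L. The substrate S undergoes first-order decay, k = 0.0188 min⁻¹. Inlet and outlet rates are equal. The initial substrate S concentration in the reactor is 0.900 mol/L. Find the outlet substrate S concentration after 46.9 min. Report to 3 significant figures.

0.719 mol/L

V dC/dt = Q(C_in − C) − k V C.
dC/dt = (Q/V) C_in − (Q/V + k) C; effective rate a = Q/V + k = 0.027541 + 0.0188 = 0.046341 min⁻¹.
C_ss = Q C_in/(Q + kV) = 0.69534 mol/L; C(t) = C_ss + (C₀ − C_ss) e^(−a t).
C(46.9) = 0.69534 + (0.20466)·e^(−0.046341·46.9) = 0.69534 + (0.20466)·0.11379 = 0.71863 mol/L.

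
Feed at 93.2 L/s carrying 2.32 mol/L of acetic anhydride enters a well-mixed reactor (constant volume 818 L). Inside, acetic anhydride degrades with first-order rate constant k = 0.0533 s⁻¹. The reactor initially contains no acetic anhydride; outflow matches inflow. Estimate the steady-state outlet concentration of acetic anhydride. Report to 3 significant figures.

1.58 mol/L

Species balance: V dC/dt = Q C_in − Q C − k V C.
At steady state: 0 = Q C_in − (Q + kV) C_ss, so C_ss = Q C_in/(Q + kV).
C_ss = 93.2·2.32/(93.2 + 0.0533·818) = 216.22/136.80 = 1.5806 mol/L.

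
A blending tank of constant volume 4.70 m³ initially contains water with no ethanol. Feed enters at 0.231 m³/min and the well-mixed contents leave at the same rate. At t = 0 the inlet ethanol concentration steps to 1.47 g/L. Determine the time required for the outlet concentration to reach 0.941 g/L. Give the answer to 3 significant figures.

Species balance: V dC/dt = Q(C_in − C) ⇒ τ = V/Q = 20.346 min.
C(t) = C_in + (C₀ − C_in) e^(−t/τ). Set C = 0.941 and solve for t:
e^(−t/τ) = (C − C_in)/(C₀ − C_in) = (0.941 − 1.47)/(0 − 1.47) = 0.35986
t = −τ ln(…) = 20.346 × 1.0220 = 20.795 min.

20.8 min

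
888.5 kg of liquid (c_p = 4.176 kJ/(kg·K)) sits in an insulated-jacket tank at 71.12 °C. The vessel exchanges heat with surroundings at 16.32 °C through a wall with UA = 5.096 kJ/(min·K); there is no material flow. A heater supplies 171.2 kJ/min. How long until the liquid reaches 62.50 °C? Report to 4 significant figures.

Lumped-capacitance energy balance: M c_p dT/dt = UA(T_amb − T) + Q̇.
τ = M c_p/UA = 728.096 min; T_ss = T_amb + Q̇/UA = 16.32 + 171.2/5.096 = 49.9150 °C.
T(t) = T_ss + (T₀ − T_ss)e^(−t/τ); set T = 62.50:
t = −τ ln[(T − T_ss)/(T₀ − T_ss)] = −728.096 · ln(0.593493) = 379.870 min.

379.9 min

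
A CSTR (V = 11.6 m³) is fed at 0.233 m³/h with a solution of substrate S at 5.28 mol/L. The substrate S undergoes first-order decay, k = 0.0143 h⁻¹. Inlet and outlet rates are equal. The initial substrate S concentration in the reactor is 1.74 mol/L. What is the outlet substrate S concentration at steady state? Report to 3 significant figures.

3.08 mol/L

Species balance: V dC/dt = Q C_in − Q C − k V C.
At steady state: 0 = Q C_in − (Q + kV) C_ss, so C_ss = Q C_in/(Q + kV).
C_ss = 0.233·5.28/(0.233 + 0.0143·11.6) = 1.2302/0.39888 = 3.0842 mol/L.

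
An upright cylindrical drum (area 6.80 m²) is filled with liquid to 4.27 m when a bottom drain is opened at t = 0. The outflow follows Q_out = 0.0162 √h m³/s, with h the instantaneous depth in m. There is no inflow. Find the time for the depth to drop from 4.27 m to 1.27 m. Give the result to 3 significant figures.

With no inflow, A dh/dt = −0.0162 √h.
This is separable: 2 d(√h)/dt = −0.0162/A, so √h = √h₀ − (0.0162/(2A)) t.
t = 2A(√h₀ − √h)/0.0162 = 2·6.80·(√4.27 − √1.27)/0.0162
  = 13.600 × (2.0664 − 1.1269) / 0.0162 = 788.68 s.

789 s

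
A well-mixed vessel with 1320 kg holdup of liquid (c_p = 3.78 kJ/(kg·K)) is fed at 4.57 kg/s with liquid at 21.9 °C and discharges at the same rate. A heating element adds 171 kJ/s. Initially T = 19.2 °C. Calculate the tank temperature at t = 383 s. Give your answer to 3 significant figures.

28.5 °C

Energy balance: M c_p dT/dt = ṁ c_p (T_in − T) + 171.
τ = M/ṁ = 288.84 s; T_ss = T_in + Q̇/(ṁ c_p) = 21.9 + 171/(4.57·3.78) = 31.799 °C.
This is linear first-order; T(t) = T_ss + (T₀ − T_ss) e^(−t/τ).
T(383) = 31.799 + (-12.599)·e^(−383/288.84) = 31.799 + (-12.599)·0.26554 = 28.453 °C.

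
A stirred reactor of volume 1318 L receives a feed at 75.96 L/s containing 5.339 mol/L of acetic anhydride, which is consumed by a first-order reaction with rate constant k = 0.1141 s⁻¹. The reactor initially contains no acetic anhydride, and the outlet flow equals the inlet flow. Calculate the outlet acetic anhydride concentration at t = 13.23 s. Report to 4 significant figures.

V dC/dt = Q(C_in − C) − k V C.
This is linear with rate a = Q/V + k = 0.171733 s⁻¹.
C_ss = Q C_in/(Q + kV) = 1.79175 mol/L; C(t) = C_ss + (C₀ − C_ss) e^(−a t).
C(13.23) = 1.79175 + (-1.79175)·e^(−0.171733·13.23) = 1.79175 + (-1.79175)·0.103103 = 1.60701 mol/L.

1.607 mol/L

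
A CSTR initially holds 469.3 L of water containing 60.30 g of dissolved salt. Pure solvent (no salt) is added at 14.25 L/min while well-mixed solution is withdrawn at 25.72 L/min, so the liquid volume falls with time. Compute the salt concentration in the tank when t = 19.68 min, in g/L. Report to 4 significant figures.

Let m(t) be the amount of salt. Volume: V(t) = V₀ + (Q_in − Q_out) t = 469.3 − 11.4700 t; V(19.68) = 243.570 L.
Solute balance: dm/dt = 0 − Q_out C = −Q_out m/V(t).
Separate: dm/m = −Q_out dt/V(t) ⇒ ln(m/m₀) = −(Q_out/(Q_in−Q_out)) ln(V/V₀).
m = m₀ (V₀/V)^(Q_out/(Q_in−Q_out)) = 60.30 × (469.3/243.570)^(-2.24237) = 13.8558 g.
C = m/V = 13.8558/243.570 = 0.0568862 g/L.

0.05689 g/L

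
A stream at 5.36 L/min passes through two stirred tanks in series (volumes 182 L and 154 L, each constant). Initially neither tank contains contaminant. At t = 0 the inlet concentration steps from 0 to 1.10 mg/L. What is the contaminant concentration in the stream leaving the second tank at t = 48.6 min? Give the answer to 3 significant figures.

0.506 mg/L

Species balance on tank i: dCᵢ/dt = (Cᵢ₋₁ − Cᵢ)/τᵢ with τᵢ = Vᵢ/Q.
τ₁ = 182/5.36 = 33.955 min; τ₂ = 154/5.36 = 28.731 min.
Tank 1: C₁ = C_in(1 − e^(−t/τ₁)). Tank 2 (τ₁ ≠ τ₂): C₂ = C_in[1 − (τ₁ e^(−t/τ₁) − τ₂ e^(−t/τ₂))/(τ₁ − τ₂)].
At t = 48.6: e^(−t/τ₁) = 0.23900, e^(−t/τ₂) = 0.18424.
C₂ = 1.10·[1 − (33.955·0.23900 − 28.731·0.18424)/(5.2239)] = 1.10·0.45981 = 0.50579 mg/L.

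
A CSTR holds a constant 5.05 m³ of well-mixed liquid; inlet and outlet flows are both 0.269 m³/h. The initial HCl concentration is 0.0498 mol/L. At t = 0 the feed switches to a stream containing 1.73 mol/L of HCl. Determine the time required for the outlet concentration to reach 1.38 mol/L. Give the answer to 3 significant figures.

29.5 h

Species balance on the tank: V dC/dt = Q(C_in − C), so τ = V/Q = 18.773 h.
C(t) = C_in + (C₀ − C_in) e^(−t/τ). Set C = 1.38 and solve for t:
e^(−t/τ) = (C − C_in)/(C₀ − C_in) = (1.38 − 1.73)/(0.0498 − 1.73) = 0.20831
t = −τ ln(…) = 18.773 × 1.5687 = 29.450 h.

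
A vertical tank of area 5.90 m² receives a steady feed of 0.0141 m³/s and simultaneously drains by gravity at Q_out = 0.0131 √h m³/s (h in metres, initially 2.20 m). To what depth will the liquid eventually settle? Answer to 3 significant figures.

A dh/dt = Q_in − 0.0131 √h. Steady state requires inflow = outflow:
Q_in = 0.0131 √h_ss ⇒ √h_ss = 0.0141/0.0131 = 1.0763.
h_ss = 1.0763² = 1.1585 m. (Since h₀ = 2.20 m > h_ss, the level will fall toward this value.)

1.16 m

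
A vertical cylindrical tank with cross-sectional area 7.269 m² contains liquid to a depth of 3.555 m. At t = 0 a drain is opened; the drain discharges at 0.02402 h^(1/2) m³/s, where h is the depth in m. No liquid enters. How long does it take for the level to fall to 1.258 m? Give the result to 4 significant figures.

462.3 s

A dh/dt = −Q_out = −0.02402 √h.
∫ h^(−1/2) dh = −(0.02402/A) ∫ dt, giving 2√h = 2√h₀ − (0.02402/A) t.
t = 2A(√h₀ − √h)/0.02402 = 2·7.269·(√3.555 − √1.258)/0.02402
  = 14.5380 × (1.88547 − 1.12161) / 0.02402 = 462.326 s.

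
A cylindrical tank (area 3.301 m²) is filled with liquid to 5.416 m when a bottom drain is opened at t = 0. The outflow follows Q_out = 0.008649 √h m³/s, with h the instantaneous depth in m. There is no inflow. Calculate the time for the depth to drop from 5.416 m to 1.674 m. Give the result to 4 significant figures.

788.8 s

Mass balance (ρ constant): A dh/dt = −0.008649 √h.
This is separable: 2 d(√h)/dt = −0.008649/A, so √h = √h₀ − (0.008649/(2A)) t.
t = 2A(√h₀ − √h)/0.008649 = 2·3.301·(√5.416 − √1.674)/0.008649
  = 6.60200 × (2.32723 − 1.29383) / 0.008649 = 788.819 s.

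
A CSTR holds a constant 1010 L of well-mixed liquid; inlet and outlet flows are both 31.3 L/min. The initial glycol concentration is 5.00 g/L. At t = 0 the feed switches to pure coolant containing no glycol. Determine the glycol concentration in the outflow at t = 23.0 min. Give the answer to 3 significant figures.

Unsteady species balance (constant V, well mixed): V dC/dt = Q(C_in − C).
Time constant τ = V/Q = 1010/31.3 = 32.268 min.
Solution: C(t) = C_in + (C₀ − C_in) e^(−t/τ).
C(23.0) = 0 + (5.00 − 0)·e^(−23.0/32.268) = 0 + (5.0000)·0.49028 = 2.4514 g/L.

2.45 g/L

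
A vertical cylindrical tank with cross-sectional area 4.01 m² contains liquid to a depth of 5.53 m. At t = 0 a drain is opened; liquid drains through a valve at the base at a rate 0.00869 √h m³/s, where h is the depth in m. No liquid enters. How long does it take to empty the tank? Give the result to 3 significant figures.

2170 s

Accumulation of liquid (constant cross-section A): A dh/dt = −0.00869 √h.
Separate and integrate: 2(√h − √h₀) = −(0.00869/A) t.
Tank is empty when √h = 0: t_empty = 2A√h₀/0.00869.
t_empty = 2·4.01·√5.53/0.00869 = 8.0200·2.3516/0.00869 = 2170.3 s.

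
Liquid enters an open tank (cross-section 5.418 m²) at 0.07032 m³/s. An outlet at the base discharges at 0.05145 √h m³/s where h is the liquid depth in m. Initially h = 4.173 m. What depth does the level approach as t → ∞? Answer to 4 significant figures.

1.868 m

Level balance: A dh/dt = 0.07032 − 0.05145 √h. Setting dh/dt = 0:
Q_in = 0.05145 √h_ss ⇒ √h_ss = 0.07032/0.05145 = 1.36676.
h_ss = 1.36676² = 1.86804 m. (Since h₀ = 4.173 m > h_ss, the level will fall toward this value.)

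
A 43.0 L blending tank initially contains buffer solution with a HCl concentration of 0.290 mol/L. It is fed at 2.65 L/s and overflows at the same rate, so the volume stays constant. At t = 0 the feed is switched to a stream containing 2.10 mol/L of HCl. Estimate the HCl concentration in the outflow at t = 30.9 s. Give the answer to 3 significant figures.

1.83 mol/L

Mass balance on the solute (V constant): V dC/dt = Q(C_in − C).
So dC/dt = (C_in − C)/τ with τ = V/Q = 43.0/2.65 = 16.226 s.
Solution: C(t) = C_in + (C₀ − C_in) e^(−t/τ).
C(30.9) = 2.10 + (0.290 − 2.10)·e^(−30.9/16.226) = 2.10 + (-1.8100)·0.14893 = 1.8304 mol/L.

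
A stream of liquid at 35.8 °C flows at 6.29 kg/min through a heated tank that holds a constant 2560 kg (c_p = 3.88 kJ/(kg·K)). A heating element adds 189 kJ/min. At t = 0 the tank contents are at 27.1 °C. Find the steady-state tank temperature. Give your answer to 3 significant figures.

43.5 °C

M c_p dT/dt = ṁ c_p (T_in − T) + Q̇.
At steady state dT/dt = 0 ⇒ T_ss = T_in + Q̇/(ṁ c_p) = 35.8 + 189/(6.29·3.88) = 43.544 °C.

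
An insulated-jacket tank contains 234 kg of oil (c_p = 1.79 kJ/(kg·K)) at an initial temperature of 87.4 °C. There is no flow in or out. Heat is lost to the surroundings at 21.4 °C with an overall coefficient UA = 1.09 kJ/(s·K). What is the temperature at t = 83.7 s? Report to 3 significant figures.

Lumped-capacitance energy balance: M c_p dT/dt = UA(T_amb − T).
dT/dt = (T_ss − T)/τ with T_ss = T_amb = 21.400 °C, τ = M c_p/UA = 234·1.79/1.09 = 384.28 s.
T approaches T_ss exponentially: T(t) = T_ss + (T₀ − T_ss) e^(−t/τ).
T(83.7) = 21.400 + (66.000)·0.80428 = 74.482 °C.

74.5 °C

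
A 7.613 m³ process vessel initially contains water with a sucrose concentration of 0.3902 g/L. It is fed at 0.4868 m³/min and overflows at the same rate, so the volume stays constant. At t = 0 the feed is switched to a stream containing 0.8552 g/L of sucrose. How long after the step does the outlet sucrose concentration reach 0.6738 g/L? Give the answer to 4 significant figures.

Species balance on the tank: V dC/dt = Q(C_in − C), so τ = V/Q = 15.6389 min.
C(t) = C_in + (C₀ − C_in) e^(−t/τ). Set C = 0.6738 and solve for t:
e^(−t/τ) = (C − C_in)/(C₀ − C_in) = (0.6738 − 0.8552)/(0.3902 − 0.8552) = 0.390108
t = −τ ln(…) = 15.6389 × 0.941333 = 14.7214 min.

14.72 min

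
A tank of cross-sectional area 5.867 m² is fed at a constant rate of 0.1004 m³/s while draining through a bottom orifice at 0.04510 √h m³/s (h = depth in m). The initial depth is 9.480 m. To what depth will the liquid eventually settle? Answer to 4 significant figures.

4.956 m

Level balance: A dh/dt = 0.1004 − 0.04510 √h. Setting dh/dt = 0:
Q_in = 0.04510 √h_ss ⇒ √h_ss = 0.1004/0.04510 = 2.22616.
h_ss = 2.22616² = 4.95581 m. (Since h₀ = 9.480 m > h_ss, the level will fall toward this value.)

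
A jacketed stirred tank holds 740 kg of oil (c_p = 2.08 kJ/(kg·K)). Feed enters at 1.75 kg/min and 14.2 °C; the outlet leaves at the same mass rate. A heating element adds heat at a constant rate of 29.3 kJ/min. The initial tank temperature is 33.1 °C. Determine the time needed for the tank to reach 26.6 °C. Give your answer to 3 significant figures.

386 min

M c_p dT/dt = ṁ c_p (T_in − T) + Q̇.
τ = M/ṁ = 422.86 min; T_ss = T_in + Q̇/(ṁ c_p) = 22.249 °C.
T(t) = T_ss + (T₀ − T_ss) e^(−t/τ). Set T = 26.6:
e^(−t/τ) = (26.6 − 22.249)/(33.1 − 22.249) = 0.40095
t = −422.86 · ln(0.40095) = 386.45 min.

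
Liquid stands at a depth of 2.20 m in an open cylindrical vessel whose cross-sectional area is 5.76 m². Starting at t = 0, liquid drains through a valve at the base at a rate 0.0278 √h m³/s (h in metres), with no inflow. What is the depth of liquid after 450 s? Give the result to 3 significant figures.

Volume balance on the tank: A dh/dt = −0.0278 √h.
This is separable: 2 d(√h)/dt = −0.0278/A, so √h = √h₀ − (0.0278/(2A)) t.
√h = √2.20 − 0.0278·450/(2·5.76) = 1.4832 − 1.0859 = 0.39730.
h = 0.39730² = 0.15785 m.

0.158 m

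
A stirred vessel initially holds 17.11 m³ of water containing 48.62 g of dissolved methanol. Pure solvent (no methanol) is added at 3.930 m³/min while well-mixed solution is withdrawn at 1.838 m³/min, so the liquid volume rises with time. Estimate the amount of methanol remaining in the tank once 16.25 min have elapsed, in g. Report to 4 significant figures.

Let m(t) be the amount of methanol. Volume: V(t) = V₀ + (Q_in − Q_out) t = 17.11 + 2.09200 t; V(16.25) = 51.1050 m³.
Solute balance: dm/dt = 0 − Q_out C = −Q_out m/V(t).
Separate: dm/m = −Q_out dt/V(t) ⇒ ln(m/m₀) = −(Q_out/(Q_in−Q_out)) ln(V/V₀).
m = m₀ (V₀/V)^(Q_out/(Q_in−Q_out)) = 48.62 × (17.11/51.1050)^(0.878585) = 18.5909 g.

18.59 g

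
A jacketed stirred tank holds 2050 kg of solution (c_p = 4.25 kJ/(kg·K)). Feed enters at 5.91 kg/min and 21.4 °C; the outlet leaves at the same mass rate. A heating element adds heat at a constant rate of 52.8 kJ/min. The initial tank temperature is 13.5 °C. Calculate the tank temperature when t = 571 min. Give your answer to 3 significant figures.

M c_p dT/dt = ṁ c_p (T_in − T) + Q̇.
τ = M/ṁ = 346.87 min; T_ss = T_in + Q̇/(ṁ c_p) = 21.4 + 52.8/(5.91·4.25) = 23.502 °C.
This is linear first-order; T(t) = T_ss + (T₀ − T_ss) e^(−t/τ).
T(571) = 23.502 + (-10.002)·e^(−571/346.87) = 23.502 + (-10.002)·0.19279 = 21.574 °C.

21.6 °C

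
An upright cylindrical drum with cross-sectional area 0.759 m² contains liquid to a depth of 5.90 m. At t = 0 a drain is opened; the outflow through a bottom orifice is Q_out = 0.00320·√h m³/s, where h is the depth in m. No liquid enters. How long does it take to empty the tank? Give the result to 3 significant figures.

1150 s

A dh/dt = −Q_out = −0.00320 √h.
Separate and integrate: 2(√h − √h₀) = −(0.00320/A) t.
Set h = 0: 2√h₀ = (0.00320/A) t_empty ⇒ t_empty = 2A√h₀/0.00320.
t_empty = 2·0.759·√5.90/0.00320 = 1.5180·2.4290/0.00320 = 1152.3 s.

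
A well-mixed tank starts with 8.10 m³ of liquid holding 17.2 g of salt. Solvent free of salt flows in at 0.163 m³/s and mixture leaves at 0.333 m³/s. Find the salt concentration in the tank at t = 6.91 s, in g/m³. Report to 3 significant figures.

1.83 g/m³

Total volume: dV/dt = Q_in − Q_out = -0.17000 m³/s, so V(t) = 8.10 − 0.17000 t and V(6.91) = 6.9253 m³.
Species balance (pure solvent in): dm/dt = −Q_out · m/V(t).
dm/m = −Q_out dt/(V₀ − 0.17000 t); integrating gives ln(m/m₀) = −(Q_out/(Q_in−Q_out)) ln(V/V₀).
m = m₀ (V₀/V)^(Q_out/(Q_in−Q_out)) = 17.2 × (8.10/6.9253)^(-1.9588) = 12.654 g.
C = m/V = 12.654/6.9253 = 1.8273 g/m³.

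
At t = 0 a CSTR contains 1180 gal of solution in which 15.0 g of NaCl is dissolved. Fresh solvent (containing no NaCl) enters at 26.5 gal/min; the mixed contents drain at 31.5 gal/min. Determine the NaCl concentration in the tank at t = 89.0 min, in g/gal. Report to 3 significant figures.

0.00103 g/gal

Let m(t) be the amount of NaCl. Volume: V(t) = V₀ + (Q_in − Q_out) t = 1180 − 5.0000 t; V(89.0) = 735.00 gal.
Solute balance: dm/dt = 0 − Q_out C = −Q_out m/V(t).
Separate: dm/m = −Q_out dt/V(t) ⇒ ln(m/m₀) = −(Q_out/(Q_in−Q_out)) ln(V/V₀).
m = m₀ (V₀/V)^(Q_out/(Q_in−Q_out)) = 15.0 × (1180/735.00)^(-6.3000) = 0.76005 g.
C = m/V = 0.76005/735.00 = 0.0010341 g/gal.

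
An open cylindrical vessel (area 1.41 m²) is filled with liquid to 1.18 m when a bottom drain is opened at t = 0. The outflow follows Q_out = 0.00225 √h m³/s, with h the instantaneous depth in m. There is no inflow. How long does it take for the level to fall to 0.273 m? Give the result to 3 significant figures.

With no inflow, A dh/dt = −0.00225 √h.
∫ h^(−1/2) dh = −(0.00225/A) ∫ dt, giving 2√h = 2√h₀ − (0.00225/A) t.
t = 2A(√h₀ − √h)/0.00225 = 2·1.41·(√1.18 − √0.273)/0.00225
  = 2.8200 × (1.0863 − 0.52249) / 0.00225 = 706.61 s.

707 s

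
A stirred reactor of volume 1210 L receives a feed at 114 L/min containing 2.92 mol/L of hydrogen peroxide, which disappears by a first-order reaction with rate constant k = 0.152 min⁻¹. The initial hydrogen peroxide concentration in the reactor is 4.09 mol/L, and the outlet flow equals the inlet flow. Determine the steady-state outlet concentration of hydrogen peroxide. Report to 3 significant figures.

Species balance: V dC/dt = Q C_in − Q C − k V C.
At steady state: 0 = Q C_in − (Q + kV) C_ss, so C_ss = Q C_in/(Q + kV).
C_ss = 114·2.92/(114 + 0.152·1210) = 332.88/297.92 = 1.1173 mol/L.

1.12 mol/L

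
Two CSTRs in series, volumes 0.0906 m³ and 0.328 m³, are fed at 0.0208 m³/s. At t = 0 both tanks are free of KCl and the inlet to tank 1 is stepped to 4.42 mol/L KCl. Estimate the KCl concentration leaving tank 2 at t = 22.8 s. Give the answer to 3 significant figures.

Time constants: τᵢ = Vᵢ/Q for each well-mixed tank.
τ₁ = 0.0906/0.0208 = 4.3558 s; τ₂ = 0.328/0.0208 = 15.769 s.
Tank 1: C₁ = C_in(1 − e^(−t/τ₁)). Tank 2 (τ₁ ≠ τ₂): C₂ = C_in[1 − (τ₁ e^(−t/τ₁) − τ₂ e^(−t/τ₂))/(τ₁ − τ₂)].
At t = 22.8: e^(−t/τ₁) = 0.0053298, e^(−t/τ₂) = 0.23554.
C₂ = 4.42·[1 − (4.3558·0.0053298 − 15.769·0.23554)/(-11.413)] = 4.42·0.67660 = 2.9906 mol/L.

2.99 mol/L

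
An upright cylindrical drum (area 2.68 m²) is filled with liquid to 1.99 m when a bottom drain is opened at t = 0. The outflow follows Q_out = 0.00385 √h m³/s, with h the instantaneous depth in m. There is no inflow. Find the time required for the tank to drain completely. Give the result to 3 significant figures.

1960 s

Mass balance (ρ constant): A dh/dt = −0.00385 √h.
∫ h^(−1/2) dh = −(0.00385/A) ∫ dt, giving 2√h = 2√h₀ − (0.00385/A) t.
Tank is empty when √h = 0: t_empty = 2A√h₀/0.00385.
t_empty = 2·2.68·√1.99/0.00385 = 5.3600·1.4107/0.00385 = 1964.0 s.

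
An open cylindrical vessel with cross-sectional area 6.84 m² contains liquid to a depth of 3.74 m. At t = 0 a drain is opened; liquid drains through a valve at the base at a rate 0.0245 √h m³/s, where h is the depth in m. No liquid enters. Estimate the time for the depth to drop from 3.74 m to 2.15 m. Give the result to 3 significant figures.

261 s

A dh/dt = −Q_out = −0.0245 √h.
Separate and integrate: 2(√h − √h₀) = −(0.0245/A) t.
t = 2A(√h₀ − √h)/0.0245 = 2·6.84·(√3.74 − √2.15)/0.0245
  = 13.680 × (1.9339 − 1.4663) / 0.0245 = 261.10 s.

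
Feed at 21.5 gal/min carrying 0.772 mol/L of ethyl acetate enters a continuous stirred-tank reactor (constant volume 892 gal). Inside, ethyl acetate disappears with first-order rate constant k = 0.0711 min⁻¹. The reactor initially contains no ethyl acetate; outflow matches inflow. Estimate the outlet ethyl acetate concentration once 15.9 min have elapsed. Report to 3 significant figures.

0.152 mol/L

V dC/dt = Q(C_in − C) − k V C.
This is linear with rate a = Q/V + k = 0.095203 min⁻¹.
C_ss = Q C_in/(Q + kV) = 0.19545 mol/L; C(t) = C_ss + (C₀ − C_ss) e^(−a t).
C(15.9) = 0.19545 + (-0.19545)·e^(−0.095203·15.9) = 0.19545 + (-0.19545)·0.22009 = 0.15244 mol/L.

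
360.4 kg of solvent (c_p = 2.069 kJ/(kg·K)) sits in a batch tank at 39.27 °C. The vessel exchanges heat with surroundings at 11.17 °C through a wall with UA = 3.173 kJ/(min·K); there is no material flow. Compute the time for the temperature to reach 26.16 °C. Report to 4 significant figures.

Lumped-capacitance energy balance: M c_p dT/dt = UA(T_amb − T).
τ = M c_p/UA = 235.004 min; T_ss = T_amb = 11.1700 °C.
T(t) = T_ss + (T₀ − T_ss)e^(−t/τ); set T = 26.16:
t = −τ ln[(T − T_ss)/(T₀ − T_ss)] = −235.004 · ln(0.533452) = 147.673 min.

147.7 min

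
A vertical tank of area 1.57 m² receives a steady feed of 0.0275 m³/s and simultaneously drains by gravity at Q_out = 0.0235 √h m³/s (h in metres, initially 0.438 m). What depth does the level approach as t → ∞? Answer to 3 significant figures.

1.37 m

A dh/dt = Q_in − 0.0235 √h. Steady state requires inflow = outflow:
Q_in = 0.0235 √h_ss ⇒ √h_ss = 0.0275/0.0235 = 1.1702.
h_ss = 1.1702² = 1.3694 m. (Since h₀ = 0.438 m < h_ss, the level will rise toward this value.)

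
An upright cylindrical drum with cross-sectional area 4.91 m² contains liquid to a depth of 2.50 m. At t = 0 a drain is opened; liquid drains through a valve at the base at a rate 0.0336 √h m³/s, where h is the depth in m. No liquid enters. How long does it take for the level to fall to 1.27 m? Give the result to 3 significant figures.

133 s

A dh/dt = −Q_out = −0.0336 √h.
Separate and integrate: 2(√h − √h₀) = −(0.0336/A) t.
t = 2A(√h₀ − √h)/0.0336 = 2·4.91·(√2.50 − √1.27)/0.0336
  = 9.8200 × (1.5811 − 1.1269) / 0.0336 = 132.74 s.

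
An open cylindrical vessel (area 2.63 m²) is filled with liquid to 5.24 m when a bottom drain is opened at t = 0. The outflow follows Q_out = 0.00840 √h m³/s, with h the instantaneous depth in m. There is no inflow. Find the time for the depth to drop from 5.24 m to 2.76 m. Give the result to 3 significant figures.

A dh/dt = −Q_out = −0.00840 √h.
∫ h^(−1/2) dh = −(0.00840/A) ∫ dt, giving 2√h = 2√h₀ − (0.00840/A) t.
t = 2A(√h₀ − √h)/0.00840 = 2·2.63·(√5.24 − √2.76)/0.00840
  = 5.2600 × (2.2891 − 1.6613) / 0.00840 = 393.11 s.

393 s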